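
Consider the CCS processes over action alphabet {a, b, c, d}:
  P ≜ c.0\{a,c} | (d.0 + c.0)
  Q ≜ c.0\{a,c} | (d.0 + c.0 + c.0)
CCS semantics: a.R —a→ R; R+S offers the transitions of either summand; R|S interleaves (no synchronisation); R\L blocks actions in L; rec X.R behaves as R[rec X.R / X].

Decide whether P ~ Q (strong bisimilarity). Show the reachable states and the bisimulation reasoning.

YES

P's transition system — 4 states:
  u0 = c.0\{a,c} | (d.0 + c.0) → =c=> u1, =c=> u2, =d=> u2
  u1 = 0\{a,c} | (d.0 + c.0) → =c=> u3, =d=> u3
  u2 = c.0\{a,c} | 0 → =c=> u3
  u3 = 0\{a,c} | 0 → (no moves)
Q's transition system — 4 states:
  v0 = c.0\{a,c} | (d.0 + c.0 + c.0) → =c=> v1, =c=> v2, =d=> v2
  v1 = 0\{a,c} | (d.0 + c.0 + c.0) → =c=> v3, =d=> v3
  v2 = c.0\{a,c} | 0 → =c=> v3
  v3 = 0\{a,c} | 0 → (no moves)
Bisimilarity quotient blocks:
  B0 = {u0, v0}
  B1 = {u2, v2}
  B2 = {u3, v3}
  B3 = {u1, v1}
u0 ∈ B0, v0 ∈ B0 → same block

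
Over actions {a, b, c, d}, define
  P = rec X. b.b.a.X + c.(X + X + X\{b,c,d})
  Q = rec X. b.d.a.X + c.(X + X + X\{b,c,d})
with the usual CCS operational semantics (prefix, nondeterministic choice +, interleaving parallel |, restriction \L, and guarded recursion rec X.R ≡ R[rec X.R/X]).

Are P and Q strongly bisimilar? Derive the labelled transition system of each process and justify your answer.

P's transition system — 4 states:
  m0 = rec X. b.b.a.X + c.(X + X + X\{b,c,d}) :: —b→ m1, —c→ m2
  m1 = b.a.(rec X. b.b.a.X + c.(X + X + X\{b,c,d})) :: —b→ m3
  m2 = (rec X. b.b.a.X + c.(X + X + X\{b,c,d})) + (rec X. b.b.a.X + c.(X + X + X\{b,c,d})) + (rec X. b.b.a.X + c.(X + X + X\{b,c,d}))\{b,c,d} :: —b→ m1, —c→ m2
  m3 = a.(rec X. b.b.a.X + c.(X + X + X\{b,c,d})) :: —a→ m0
Q's transition system — 4 states:
  n0 = rec X. b.d.a.X + c.(X + X + X\{b,c,d}) :: —b→ n1, —c→ n2
  n1 = d.a.(rec X. b.d.a.X + c.(X + X + X\{b,c,d})) :: —d→ n3
  n2 = (rec X. b.d.a.X + c.(X + X + X\{b,c,d})) + (rec X. b.d.a.X + c.(X + X + X\{b,c,d})) + (rec X. b.d.a.X + c.(X + X + X\{b,c,d}))\{b,c,d} :: —b→ n1, —c→ n2
  n3 = a.(rec X. b.d.a.X + c.(X + X + X\{b,c,d})) :: —a→ n0
Coarsest stable partition (strong bisimilarity classes):
  B0 = {m0, m2}
  B1 = {m1}
  B2 = {m3}
  B3 = {n0, n2}
  B4 = {n1}
  B5 = {n3}
m0 ∈ B0, n0 ∈ B3 → different blocks

not bisimilar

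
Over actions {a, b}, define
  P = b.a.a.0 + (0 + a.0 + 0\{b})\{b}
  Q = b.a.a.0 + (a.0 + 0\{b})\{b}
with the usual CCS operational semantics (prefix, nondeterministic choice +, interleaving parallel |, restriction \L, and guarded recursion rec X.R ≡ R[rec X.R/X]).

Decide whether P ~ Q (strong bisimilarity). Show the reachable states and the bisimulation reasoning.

P ~ Q

LTS(P): 5 reachable states
  s0 = b.a.a.0 + (0 + a.0 + 0\{b})\{b} | =a=> s1, =b=> s2
  s1 = 0\{b} | ∅
  s2 = a.a.0 | =a=> s3
  s3 = a.0 | =a=> s4
  s4 = 0 | ∅
LTS(Q): 5 reachable states
  t0 = b.a.a.0 + (a.0 + 0\{b})\{b} | =a=> t1, =b=> t2
  t1 = 0\{b} | ∅
  t2 = a.a.0 | =a=> t3
  t3 = a.0 | =a=> t4
  t4 = 0 | ∅
Coarsest stable partition (strong bisimilarity classes):
  B0 = {s0, t0}
  B1 = {s1, s4, t1, t4}
  B2 = {s2, t2}
  B3 = {s3, t3}
s0 ∈ B0, t0 ∈ B0 → same block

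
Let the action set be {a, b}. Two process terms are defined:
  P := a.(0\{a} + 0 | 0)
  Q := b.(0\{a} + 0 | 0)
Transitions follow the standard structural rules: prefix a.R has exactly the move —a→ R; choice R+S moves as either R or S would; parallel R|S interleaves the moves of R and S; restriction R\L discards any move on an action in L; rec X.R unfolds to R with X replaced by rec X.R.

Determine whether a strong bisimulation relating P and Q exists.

not bisimilar

Reachable graph of P (2 states):
  u0 = a.(0\{a} + 0 | 0) | -a-> u1
  u1 = 0\{a} + 0 | 0 | ·
Reachable graph of Q (2 states):
  v0 = b.(0\{a} + 0 | 0) | -b-> v1
  v1 = 0\{a} + 0 | 0 | ·
Coarsest stable partition (strong bisimilarity classes):
  B0 = {u0}
  B1 = {u1, v1}
  B2 = {v0}
u0 ∈ B0, v0 ∈ B2 → different blocks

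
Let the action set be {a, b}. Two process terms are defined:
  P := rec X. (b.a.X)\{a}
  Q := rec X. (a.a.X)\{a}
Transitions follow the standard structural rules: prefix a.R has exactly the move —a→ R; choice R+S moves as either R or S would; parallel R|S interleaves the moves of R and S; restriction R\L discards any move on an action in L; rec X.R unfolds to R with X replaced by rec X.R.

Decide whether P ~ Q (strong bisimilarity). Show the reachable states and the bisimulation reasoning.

not bisimilar

LTS(P): 2 reachable states
  s0 = rec X. (b.a.X)\{a} ⊢ --b--▸ s1
  s1 = (a.(rec X. (b.a.X)\{a}))\{a} ⊢ stopped
LTS(Q): 1 reachable states
  t0 = rec X. (a.a.X)\{a} ⊢ stopped
Partition-refinement fixed point:
  B0 = {s0}
  B1 = {s1, t0}
s0 ∈ B0, t0 ∈ B1 → different blocks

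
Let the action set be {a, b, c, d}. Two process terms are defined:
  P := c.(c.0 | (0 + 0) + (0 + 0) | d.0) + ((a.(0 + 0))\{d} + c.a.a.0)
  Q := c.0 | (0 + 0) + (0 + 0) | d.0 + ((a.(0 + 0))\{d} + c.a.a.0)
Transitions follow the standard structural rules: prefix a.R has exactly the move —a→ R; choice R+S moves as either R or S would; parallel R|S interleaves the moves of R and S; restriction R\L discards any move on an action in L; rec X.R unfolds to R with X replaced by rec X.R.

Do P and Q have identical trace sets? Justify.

trace-distinct — witness ⟨cc⟩

Reachable graph of P (8 states):
  s0 = c.(c.0 | (0 + 0) + (0 + 0) | d.0) + ((a.(0 + 0))\{d} + c.a.a.0) has moves ··a··> s1, ··c··> s2, ··c··> s3
  s1 = (0 + 0)\{d} has moves ·
  s2 = a.a.0 has moves ··a··> s4
  s3 = c.0 | (0 + 0) + (0 + 0) | d.0 has moves ··c··> s5, ··d··> s6
  s4 = a.0 has moves ··a··> s7
  s5 = 0 | (0 + 0) has moves ·
  s6 = (0 + 0) | 0 has moves ·
  s7 = 0 has moves ·
Reachable graph of Q (7 states):
  t0 = c.0 | (0 + 0) + (0 + 0) | d.0 + ((a.(0 + 0))\{d} + c.a.a.0) has moves ··a··> t1, ··c··> t2, ··c··> t3, ··d··> t4
  t1 = (0 + 0)\{d} has moves ·
  t2 = 0 | (0 + 0) has moves ·
  t3 = a.a.0 has moves ··a··> t5
  t4 = (0 + 0) | 0 has moves ·
  t5 = a.0 has moves ··a··> t6
  t6 = 0 has moves ·
Executing cc from P (initial set {s0}):
  step 1 (c): {s2, s3}
  step 2 (c): {s5}
  ✓ P
Executing cc from Q (initial set {t0}):
  step 1 (c): {t2, t3}
  step 2 (c): ∅  — Q cannot continue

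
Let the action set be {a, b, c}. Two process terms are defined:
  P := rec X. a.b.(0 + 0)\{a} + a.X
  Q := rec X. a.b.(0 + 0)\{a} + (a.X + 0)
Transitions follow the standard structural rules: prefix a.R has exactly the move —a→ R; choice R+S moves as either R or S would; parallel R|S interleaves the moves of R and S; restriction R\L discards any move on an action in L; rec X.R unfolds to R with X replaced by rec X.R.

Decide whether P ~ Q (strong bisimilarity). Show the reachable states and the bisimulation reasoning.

LTS(P): 3 reachable states
  u0 = rec X. a.b.(0 + 0)\{a} + a.X :: --a--▸ u0, --a--▸ u1
  u1 = b.(0 + 0)\{a} :: --b--▸ u2
  u2 = (0 + 0)\{a} :: ∅
LTS(Q): 3 reachable states
  v0 = rec X. a.b.(0 + 0)\{a} + (a.X + 0) :: --a--▸ v0, --a--▸ v1
  v1 = b.(0 + 0)\{a} :: --b--▸ v2
  v2 = (0 + 0)\{a} :: ∅
Coarsest stable partition (strong bisimilarity classes):
  B0 = {u0, v0}
  B1 = {u1, v1}
  B2 = {u2, v2}
u0 ∈ B0, v0 ∈ B0 → same block

bisimilar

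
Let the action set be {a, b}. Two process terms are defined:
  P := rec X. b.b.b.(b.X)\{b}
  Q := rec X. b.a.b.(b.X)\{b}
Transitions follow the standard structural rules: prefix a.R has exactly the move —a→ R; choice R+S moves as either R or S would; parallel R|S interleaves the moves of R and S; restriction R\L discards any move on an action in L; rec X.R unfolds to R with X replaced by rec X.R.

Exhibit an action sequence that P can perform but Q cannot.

bb

P's transition system — 4 states:
  m0 = rec X. b.b.b.(b.X)\{b} | =b=> m1
  m1 = b.b.(b.(rec X. b.b.b.(b.X)\{b}))\{b} | =b=> m2
  m2 = b.(b.(rec X. b.b.b.(b.X)\{b}))\{b} | =b=> m3
  m3 = (b.(rec X. b.b.b.(b.X)\{b}))\{b} | (no moves)
Q's transition system — 4 states:
  n0 = rec X. b.a.b.(b.X)\{b} | =b=> n1
  n1 = a.b.(b.(rec X. b.a.b.(b.X)\{b}))\{b} | =a=> n2
  n2 = b.(b.(rec X. b.a.b.(b.X)\{b}))\{b} | =b=> n3
  n3 = (b.(rec X. b.a.b.(b.X)\{b}))\{b} | (no moves)
Trace ⟨bb⟩ through P, begin at {m0}:
  [1] b ⇒ {m1}
  [2] b ⇒ {m2}
  — P admits the full trace.
Trace ⟨bb⟩ through Q, begin at {n0}:
  [1] b ⇒ {n1}
  [2] b ⇒ ∅  — Q cannot continue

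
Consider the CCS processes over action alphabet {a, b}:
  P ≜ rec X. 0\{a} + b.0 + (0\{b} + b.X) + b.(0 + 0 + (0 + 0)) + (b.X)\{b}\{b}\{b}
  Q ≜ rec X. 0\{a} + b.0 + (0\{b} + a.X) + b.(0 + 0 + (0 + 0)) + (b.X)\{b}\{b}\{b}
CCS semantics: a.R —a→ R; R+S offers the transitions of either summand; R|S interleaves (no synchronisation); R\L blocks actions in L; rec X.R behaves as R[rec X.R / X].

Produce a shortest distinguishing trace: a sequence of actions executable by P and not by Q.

bb

Reachable graph of P (3 states):
  m0 = rec X. 0\{a} + b.0 + (0\{b} + b.X) + b.(0 + 0 + (0 + 0)) + (b.X)\{b}\{b}\{b} ⊢ —b→ m0, —b→ m1, —b→ m2
  m1 = 0 ⊢ ·
  m2 = 0 + 0 + (0 + 0) ⊢ ·
Reachable graph of Q (3 states):
  n0 = rec X. 0\{a} + b.0 + (0\{b} + a.X) + b.(0 + 0 + (0 + 0)) + (b.X)\{b}\{b}\{b} ⊢ —a→ n0, —b→ n1, —b→ n2
  n1 = 0 ⊢ ·
  n2 = 0 + 0 + (0 + 0) ⊢ ·
Executing bb from P (initial set {m0}):
  step 1 (b): {m0, m1, m2}
  step 2 (b): {m0, m1, m2}
  P completes σ.
Executing bb from Q (initial set {n0}):
  step 1 (b): {n1, n2}
  step 2 (b): no successor for Q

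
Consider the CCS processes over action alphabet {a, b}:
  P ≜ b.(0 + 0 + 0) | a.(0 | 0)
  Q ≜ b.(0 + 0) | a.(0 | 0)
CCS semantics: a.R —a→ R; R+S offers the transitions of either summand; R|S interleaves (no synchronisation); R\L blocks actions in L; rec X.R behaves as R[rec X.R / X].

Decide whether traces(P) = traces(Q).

Reachable graph of P (4 states):
  s0 = b.(0 + 0 + 0) | a.(0 | 0) | =a=> s1, =b=> s2
  s1 = b.(0 + 0 + 0) | (0 | 0) | =b=> s3
  s2 = (0 + 0 + 0) | a.(0 | 0) | =a=> s3
  s3 = (0 + 0 + 0) | (0 | 0) | ·
Reachable graph of Q (4 states):
  t0 = b.(0 + 0) | a.(0 | 0) | =a=> t1, =b=> t2
  t1 = b.(0 + 0) | (0 | 0) | =b=> t3
  t2 = (0 + 0) | a.(0 | 0) | =a=> t3
  t3 = (0 + 0) | (0 | 0) | ·
Bisimilarity quotient blocks:
  B0 = {s0, t0}
  B1 = {s2, t2}
  B2 = {s3, t3}
  B3 = {s1, t1}
s0 ∈ B0, t0 ∈ B0 → same block
Bisimilar ⇒ trace-equivalent.

trace-equivalent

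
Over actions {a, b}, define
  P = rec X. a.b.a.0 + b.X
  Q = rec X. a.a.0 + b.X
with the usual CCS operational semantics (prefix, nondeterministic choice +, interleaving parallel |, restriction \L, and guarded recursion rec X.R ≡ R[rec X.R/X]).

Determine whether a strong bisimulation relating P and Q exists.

not bisimilar

P's transition system — 4 states:
  p0 = rec X. a.b.a.0 + b.X :: ··a··> p1, ··b··> p0
  p1 = b.a.0 :: ··b··> p2
  p2 = a.0 :: ··a··> p3
  p3 = 0 :: stopped
Q's transition system — 3 states:
  q0 = rec X. a.a.0 + b.X :: ··a··> q1, ··b··> q0
  q1 = a.0 :: ··a··> q2
  q2 = 0 :: stopped
Bisimilarity quotient blocks:
  B0 = {p0}
  B1 = {p1}
  B2 = {p2, q1}
  B3 = {p3, q2}
  B4 = {q0}
p0 ∈ B0, q0 ∈ B4 → different blocks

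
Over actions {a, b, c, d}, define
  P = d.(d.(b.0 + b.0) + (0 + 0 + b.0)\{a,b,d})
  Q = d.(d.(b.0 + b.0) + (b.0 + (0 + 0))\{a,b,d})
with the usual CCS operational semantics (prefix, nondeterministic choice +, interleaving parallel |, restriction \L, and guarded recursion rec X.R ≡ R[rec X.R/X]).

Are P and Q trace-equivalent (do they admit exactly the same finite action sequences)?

P's transition system — 4 states:
  u0 = d.(d.(b.0 + b.0) + (0 + 0 + b.0)\{a,b,d}) :: -d-> u1
  u1 = d.(b.0 + b.0) + (0 + 0 + b.0)\{a,b,d} :: -d-> u2
  u2 = b.0 + b.0 :: -b-> u3
  u3 = 0 :: (no moves)
Q's transition system — 4 states:
  v0 = d.(d.(b.0 + b.0) + (b.0 + (0 + 0))\{a,b,d}) :: -d-> v1
  v1 = d.(b.0 + b.0) + (b.0 + (0 + 0))\{a,b,d} :: -d-> v2
  v2 = b.0 + b.0 :: -b-> v3
  v3 = 0 :: (no moves)
Partition-refinement fixed point:
  B0 = {u0, v0}
  B1 = {u1, v1}
  B2 = {u2, v2}
  B3 = {u3, v3}
u0 ∈ B0, v0 ∈ B0 → same block
Bisimilar ⇒ trace-equivalent.

YES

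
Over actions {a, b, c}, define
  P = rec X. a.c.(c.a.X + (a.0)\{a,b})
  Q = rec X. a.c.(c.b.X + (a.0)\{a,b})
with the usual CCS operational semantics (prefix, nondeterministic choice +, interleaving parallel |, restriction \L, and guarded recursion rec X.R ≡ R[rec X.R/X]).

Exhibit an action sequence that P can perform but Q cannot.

acca

P's transition system — 4 states:
  u0 = rec X. a.c.(c.a.X + (a.0)\{a,b}) → --a--▸ u1
  u1 = c.(c.a.(rec X. a.c.(c.a.X + (a.0)\{a,b})) + (a.0)\{a,b}) → --c--▸ u2
  u2 = c.a.(rec X. a.c.(c.a.X + (a.0)\{a,b})) + (a.0)\{a,b} → --c--▸ u3
  u3 = a.(rec X. a.c.(c.a.X + (a.0)\{a,b})) → --a--▸ u0
Q's transition system — 4 states:
  v0 = rec X. a.c.(c.b.X + (a.0)\{a,b}) → --a--▸ v1
  v1 = c.(c.b.(rec X. a.c.(c.b.X + (a.0)\{a,b})) + (a.0)\{a,b}) → --c--▸ v2
  v2 = c.b.(rec X. a.c.(c.b.X + (a.0)\{a,b})) + (a.0)\{a,b} → --c--▸ v3
  v3 = b.(rec X. a.c.(c.b.X + (a.0)\{a,b})) → --b--▸ v0
Executing acca from P (initial set {u0}):
  step 1 (a): {u1}
  step 2 (c): {u2}
  step 3 (c): {u3}
  step 4 (a): {u0}
  P completes σ.
Executing acca from Q (initial set {v0}):
  step 1 (a): {v1}
  step 2 (c): {v2}
  step 3 (c): {v3}
  step 4 (a): ∅  — Q cannot continue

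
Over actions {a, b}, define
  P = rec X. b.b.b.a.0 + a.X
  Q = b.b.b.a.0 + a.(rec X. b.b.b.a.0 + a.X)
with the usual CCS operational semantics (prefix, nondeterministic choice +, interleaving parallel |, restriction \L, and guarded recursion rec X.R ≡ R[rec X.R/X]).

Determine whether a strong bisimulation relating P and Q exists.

P's transition system — 5 states:
  s0 = rec X. b.b.b.a.0 + a.X → =a=> s0, =b=> s1
  s1 = b.b.a.0 → =b=> s2
  s2 = b.a.0 → =b=> s3
  s3 = a.0 → =a=> s4
  s4 = 0 → stopped
Q's transition system — 6 states:
  t0 = b.b.b.a.0 + a.(rec X. b.b.b.a.0 + a.X) → =a=> t1, =b=> t2
  t1 = rec X. b.b.b.a.0 + a.X → =a=> t1, =b=> t2
  t2 = b.b.a.0 → =b=> t3
  t3 = b.a.0 → =b=> t4
  t4 = a.0 → =a=> t5
  t5 = 0 → stopped
Bisimilarity quotient blocks:
  B0 = {s0, t0, t1}
  B1 = {s1, t2}
  B2 = {s2, t3}
  B3 = {s3, t4}
  B4 = {s4, t5}
s0 ∈ B0, t0 ∈ B0 → same block

YES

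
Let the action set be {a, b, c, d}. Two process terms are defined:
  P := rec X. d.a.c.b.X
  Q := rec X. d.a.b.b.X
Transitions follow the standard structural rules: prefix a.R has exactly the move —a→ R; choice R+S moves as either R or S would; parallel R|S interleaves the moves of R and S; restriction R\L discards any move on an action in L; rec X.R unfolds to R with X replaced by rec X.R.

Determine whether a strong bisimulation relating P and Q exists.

LTS(P): 4 reachable states
  u0 = rec X. d.a.c.b.X has moves -d-> u1
  u1 = a.c.b.(rec X. d.a.c.b.X) has moves -a-> u2
  u2 = c.b.(rec X. d.a.c.b.X) has moves -c-> u3
  u3 = b.(rec X. d.a.c.b.X) has moves -b-> u0
LTS(Q): 4 reachable states
  v0 = rec X. d.a.b.b.X has moves -d-> v1
  v1 = a.b.b.(rec X. d.a.b.b.X) has moves -a-> v2
  v2 = b.b.(rec X. d.a.b.b.X) has moves -b-> v3
  v3 = b.(rec X. d.a.b.b.X) has moves -b-> v0
Bisimilarity quotient blocks:
  B0 = {u0}
  B1 = {u1}
  B2 = {u2}
  B3 = {u3}
  B4 = {v0}
  B5 = {v1}
  B6 = {v2}
  B7 = {v3}
u0 ∈ B0, v0 ∈ B4 → different blocks

not bisimilar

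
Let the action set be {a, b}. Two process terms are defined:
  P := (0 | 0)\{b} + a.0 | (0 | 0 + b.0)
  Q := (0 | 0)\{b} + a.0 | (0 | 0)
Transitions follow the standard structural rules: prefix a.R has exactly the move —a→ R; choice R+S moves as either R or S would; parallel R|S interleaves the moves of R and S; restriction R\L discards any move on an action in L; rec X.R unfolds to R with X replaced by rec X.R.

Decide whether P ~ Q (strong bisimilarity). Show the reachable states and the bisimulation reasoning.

NO

Reachable graph of P (4 states):
  u0 = (0 | 0)\{b} + a.0 | (0 | 0 + b.0) | =a=> u1, =b=> u2
  u1 = 0 | (0 | 0 + b.0) | =b=> u3
  u2 = a.0 | 0 | =a=> u3
  u3 = 0 | 0 | ∅
Reachable graph of Q (2 states):
  v0 = (0 | 0)\{b} + a.0 | (0 | 0) | =a=> v1
  v1 = 0 | (0 | 0) | ∅
Coarsest stable partition (strong bisimilarity classes):
  B0 = {u0}
  B1 = {u1}
  B2 = {u3, v1}
  B3 = {u2, v0}
u0 ∈ B0, v0 ∈ B3 → different blocks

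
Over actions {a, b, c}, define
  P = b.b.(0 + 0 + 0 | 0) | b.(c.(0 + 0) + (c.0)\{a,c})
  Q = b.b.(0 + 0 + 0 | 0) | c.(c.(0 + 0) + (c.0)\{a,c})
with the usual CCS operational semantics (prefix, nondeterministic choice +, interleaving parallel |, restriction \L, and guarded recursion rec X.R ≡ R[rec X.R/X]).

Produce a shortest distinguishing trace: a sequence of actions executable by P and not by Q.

LTS(P): 9 reachable states
  u0 = b.b.(0 + 0 + 0 | 0) | b.(c.(0 + 0) + (c.0)\{a,c}) has moves --b--▸ u1, --b--▸ u2
  u1 = b.(0 + 0 + 0 | 0) | b.(c.(0 + 0) + (c.0)\{a,c}) has moves --b--▸ u3, --b--▸ u4
  u2 = b.b.(0 + 0 + 0 | 0) | (c.(0 + 0) + (c.0)\{a,c}) has moves --b--▸ u4, --c--▸ u5
  u3 = (0 + 0 + 0 | 0) | b.(c.(0 + 0) + (c.0)\{a,c}) has moves --b--▸ u6
  u4 = b.(0 + 0 + 0 | 0) | (c.(0 + 0) + (c.0)\{a,c}) has moves --b--▸ u6, --c--▸ u7
  u5 = b.b.(0 + 0 + 0 | 0) | (0 + 0) has moves --b--▸ u7
  u6 = (0 + 0 + 0 | 0) | (c.(0 + 0) + (c.0)\{a,c}) has moves --c--▸ u8
  u7 = b.(0 + 0 + 0 | 0) | (0 + 0) has moves --b--▸ u8
  u8 = (0 + 0 + 0 | 0) | (0 + 0) has moves stopped
LTS(Q): 9 reachable states
  v0 = b.b.(0 + 0 + 0 | 0) | c.(c.(0 + 0) + (c.0)\{a,c}) has moves --b--▸ v1, --c--▸ v2
  v1 = b.(0 + 0 + 0 | 0) | c.(c.(0 + 0) + (c.0)\{a,c}) has moves --b--▸ v3, --c--▸ v4
  v2 = b.b.(0 + 0 + 0 | 0) | (c.(0 + 0) + (c.0)\{a,c}) has moves --b--▸ v4, --c--▸ v5
  v3 = (0 + 0 + 0 | 0) | c.(c.(0 + 0) + (c.0)\{a,c}) has moves --c--▸ v6
  v4 = b.(0 + 0 + 0 | 0) | (c.(0 + 0) + (c.0)\{a,c}) has moves --b--▸ v6, --c--▸ v7
  v5 = b.b.(0 + 0 + 0 | 0) | (0 + 0) has moves --b--▸ v7
  v6 = (0 + 0 + 0 | 0) | (c.(0 + 0) + (c.0)\{a,c}) has moves --c--▸ v8
  v7 = b.(0 + 0 + 0 | 0) | (0 + 0) has moves --b--▸ v8
  v8 = (0 + 0 + 0 | 0) | (0 + 0) has moves stopped
Run σ = ⟨bbb⟩ on P: start {u0}
  [1] b ⇒ {u1, u2}
  [2] b ⇒ {u3, u4}
  [3] b ⇒ {u6}
  P completes σ.
Run σ = ⟨bbb⟩ on Q: start {v0}
  [1] b ⇒ {v1}
  [2] b ⇒ {v3}
  [3] b ⇒ ∅  — Q cannot continue

bbb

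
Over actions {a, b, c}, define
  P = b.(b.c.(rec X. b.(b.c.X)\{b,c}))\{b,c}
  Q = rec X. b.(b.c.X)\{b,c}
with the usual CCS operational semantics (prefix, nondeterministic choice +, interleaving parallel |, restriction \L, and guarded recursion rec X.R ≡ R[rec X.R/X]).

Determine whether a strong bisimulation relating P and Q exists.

LTS(P): 2 reachable states
  u0 = b.(b.c.(rec X. b.(b.c.X)\{b,c}))\{b,c} ⊢ -b-> u1
  u1 = (b.c.(rec X. b.(b.c.X)\{b,c}))\{b,c} ⊢ deadlocked
LTS(Q): 2 reachable states
  v0 = rec X. b.(b.c.X)\{b,c} ⊢ -b-> v1
  v1 = (b.c.(rec X. b.(b.c.X)\{b,c}))\{b,c} ⊢ deadlocked
Coarsest stable partition (strong bisimilarity classes):
  B0 = {u0, v0}
  B1 = {u1, v1}
u0 ∈ B0, v0 ∈ B0 → same block

P ~ Q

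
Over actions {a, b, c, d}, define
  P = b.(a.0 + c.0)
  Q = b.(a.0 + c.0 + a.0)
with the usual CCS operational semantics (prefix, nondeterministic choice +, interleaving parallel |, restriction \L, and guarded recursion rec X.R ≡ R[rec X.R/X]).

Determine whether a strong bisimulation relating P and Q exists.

LTS(P): 3 reachable states
  u0 = b.(a.0 + c.0) ⊢ =b=> u1
  u1 = a.0 + c.0 ⊢ =a=> u2, =c=> u2
  u2 = 0 ⊢ stopped
LTS(Q): 3 reachable states
  v0 = b.(a.0 + c.0 + a.0) ⊢ =b=> v1
  v1 = a.0 + c.0 + a.0 ⊢ =a=> v2, =c=> v2
  v2 = 0 ⊢ stopped
Bisimilarity quotient blocks:
  B0 = {u0, v0}
  B1 = {u1, v1}
  B2 = {u2, v2}
u0 ∈ B0, v0 ∈ B0 → same block

bisimilar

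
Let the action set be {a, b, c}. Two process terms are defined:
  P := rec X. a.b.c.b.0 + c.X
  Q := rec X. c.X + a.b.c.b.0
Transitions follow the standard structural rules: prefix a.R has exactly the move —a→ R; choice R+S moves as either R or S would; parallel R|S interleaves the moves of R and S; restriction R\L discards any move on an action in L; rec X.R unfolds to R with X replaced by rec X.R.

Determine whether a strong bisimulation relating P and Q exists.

P ~ Q

LTS(P): 5 reachable states
  u0 = rec X. a.b.c.b.0 + c.X → -a-> u1, -c-> u0
  u1 = b.c.b.0 → -b-> u2
  u2 = c.b.0 → -c-> u3
  u3 = b.0 → -b-> u4
  u4 = 0 → ∅
LTS(Q): 5 reachable states
  v0 = rec X. c.X + a.b.c.b.0 → -a-> v1, -c-> v0
  v1 = b.c.b.0 → -b-> v2
  v2 = c.b.0 → -c-> v3
  v3 = b.0 → -b-> v4
  v4 = 0 → ∅
Partition-refinement fixed point:
  B0 = {u0, v0}
  B1 = {u1, v1}
  B2 = {u2, v2}
  B3 = {u3, v3}
  B4 = {u4, v4}
u0 ∈ B0, v0 ∈ B0 → same block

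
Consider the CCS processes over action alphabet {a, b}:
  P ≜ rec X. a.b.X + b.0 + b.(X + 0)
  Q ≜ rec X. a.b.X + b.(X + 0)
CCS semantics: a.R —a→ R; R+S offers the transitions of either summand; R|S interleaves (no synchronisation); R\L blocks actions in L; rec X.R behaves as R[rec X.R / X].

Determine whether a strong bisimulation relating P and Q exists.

not bisimilar

LTS(P): 4 reachable states
  s0 = rec X. a.b.X + b.0 + b.(X + 0) | =a=> s1, =b=> s2, =b=> s3
  s1 = b.(rec X. a.b.X + b.0 + b.(X + 0)) | =b=> s0
  s2 = (rec X. a.b.X + b.0 + b.(X + 0)) + 0 | =a=> s1, =b=> s2, =b=> s3
  s3 = 0 | stopped
LTS(Q): 3 reachable states
  t0 = rec X. a.b.X + b.(X + 0) | =a=> t1, =b=> t2
  t1 = b.(rec X. a.b.X + b.(X + 0)) | =b=> t0
  t2 = (rec X. a.b.X + b.(X + 0)) + 0 | =a=> t1, =b=> t2
Bisimilarity quotient blocks:
  B0 = {s0, s2}
  B1 = {s1}
  B2 = {s3}
  B3 = {t0, t2}
  B4 = {t1}
s0 ∈ B0, t0 ∈ B3 → different blocks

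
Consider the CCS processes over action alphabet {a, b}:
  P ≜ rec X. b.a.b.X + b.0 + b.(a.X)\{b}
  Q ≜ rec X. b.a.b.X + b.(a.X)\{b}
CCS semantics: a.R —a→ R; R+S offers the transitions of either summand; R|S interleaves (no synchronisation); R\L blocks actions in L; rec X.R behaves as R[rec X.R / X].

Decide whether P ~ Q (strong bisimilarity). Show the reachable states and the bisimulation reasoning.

LTS(P): 6 reachable states
  s0 = rec X. b.a.b.X + b.0 + b.(a.X)\{b} :: -b-> s1, -b-> s2, -b-> s3
  s1 = (a.(rec X. b.a.b.X + b.0 + b.(a.X)\{b}))\{b} :: -a-> s4
  s2 = 0 :: stopped
  s3 = a.b.(rec X. b.a.b.X + b.0 + b.(a.X)\{b}) :: -a-> s5
  s4 = (rec X. b.a.b.X + b.0 + b.(a.X)\{b})\{b} :: stopped
  s5 = b.(rec X. b.a.b.X + b.0 + b.(a.X)\{b}) :: -b-> s0
LTS(Q): 5 reachable states
  t0 = rec X. b.a.b.X + b.(a.X)\{b} :: -b-> t1, -b-> t2
  t1 = (a.(rec X. b.a.b.X + b.(a.X)\{b}))\{b} :: -a-> t3
  t2 = a.b.(rec X. b.a.b.X + b.(a.X)\{b}) :: -a-> t4
  t3 = (rec X. b.a.b.X + b.(a.X)\{b})\{b} :: stopped
  t4 = b.(rec X. b.a.b.X + b.(a.X)\{b}) :: -b-> t0
Bisimilarity quotient blocks:
  B0 = {s0}
  B1 = {s3}
  B2 = {s5}
  B3 = {s2, s4, t3}
  B4 = {s1, t1}
  B5 = {t0}
  B6 = {t2}
  B7 = {t4}
s0 ∈ B0, t0 ∈ B5 → different blocks

not bisimilar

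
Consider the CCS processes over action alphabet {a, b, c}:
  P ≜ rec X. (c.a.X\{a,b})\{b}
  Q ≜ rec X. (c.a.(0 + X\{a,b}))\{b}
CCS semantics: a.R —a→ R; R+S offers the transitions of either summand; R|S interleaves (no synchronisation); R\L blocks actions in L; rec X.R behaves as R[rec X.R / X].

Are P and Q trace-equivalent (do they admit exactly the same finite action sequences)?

YES

LTS(P): 4 reachable states
  p0 = rec X. (c.a.X\{a,b})\{b} ⊢ —c→ p1
  p1 = (a.(rec X. (c.a.X\{a,b})\{b})\{a,b})\{b} ⊢ —a→ p2
  p2 = (rec X. (c.a.X\{a,b})\{b})\{a,b}\{b} ⊢ —c→ p3
  p3 = (a.(rec X. (c.a.X\{a,b})\{b})\{a,b})\{b}\{a,b}\{b} ⊢ deadlocked
LTS(Q): 4 reachable states
  q0 = rec X. (c.a.(0 + X\{a,b}))\{b} ⊢ —c→ q1
  q1 = (a.(0 + (rec X. (c.a.(0 + X\{a,b}))\{b})\{a,b}))\{b} ⊢ —a→ q2
  q2 = (0 + (rec X. (c.a.(0 + X\{a,b}))\{b})\{a,b})\{b} ⊢ —c→ q3
  q3 = (a.(0 + (rec X. (c.a.(0 + X\{a,b}))\{b})\{a,b}))\{b}\{a,b}\{b} ⊢ deadlocked
Bisimilarity quotient blocks:
  B0 = {p0, q0}
  B1 = {p1, q1}
  B2 = {p2, q2}
  B3 = {p3, q3}
p0 ∈ B0, q0 ∈ B0 → same block
Bisimilar ⇒ trace-equivalent.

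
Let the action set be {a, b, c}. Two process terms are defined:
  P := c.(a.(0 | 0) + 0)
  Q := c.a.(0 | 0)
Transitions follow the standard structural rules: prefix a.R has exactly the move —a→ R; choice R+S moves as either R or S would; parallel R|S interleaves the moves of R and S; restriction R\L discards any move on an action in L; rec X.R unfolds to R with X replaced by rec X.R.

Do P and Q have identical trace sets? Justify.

traces(P) = traces(Q)

Reachable graph of P (3 states):
  p0 = c.(a.(0 | 0) + 0) ⊢ -c-> p1
  p1 = a.(0 | 0) + 0 ⊢ -a-> p2
  p2 = 0 | 0 ⊢ ∅
Reachable graph of Q (3 states):
  q0 = c.a.(0 | 0) ⊢ -c-> q1
  q1 = a.(0 | 0) ⊢ -a-> q2
  q2 = 0 | 0 ⊢ ∅
Partition-refinement fixed point:
  B0 = {p0, q0}
  B1 = {p1, q1}
  B2 = {p2, q2}
p0 ∈ B0, q0 ∈ B0 → same block
Bisimilar ⇒ trace-equivalent.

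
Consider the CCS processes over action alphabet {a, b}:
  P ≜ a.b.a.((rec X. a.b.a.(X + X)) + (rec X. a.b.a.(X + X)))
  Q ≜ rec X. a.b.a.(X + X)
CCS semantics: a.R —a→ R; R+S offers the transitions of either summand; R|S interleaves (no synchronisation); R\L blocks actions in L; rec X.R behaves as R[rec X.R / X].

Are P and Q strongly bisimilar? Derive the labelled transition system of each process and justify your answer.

YES

Reachable graph of P (4 states):
  m0 = a.b.a.((rec X. a.b.a.(X + X)) + (rec X. a.b.a.(X + X))) has moves -a-> m1
  m1 = b.a.((rec X. a.b.a.(X + X)) + (rec X. a.b.a.(X + X))) has moves -b-> m2
  m2 = a.((rec X. a.b.a.(X + X)) + (rec X. a.b.a.(X + X))) has moves -a-> m3
  m3 = (rec X. a.b.a.(X + X)) + (rec X. a.b.a.(X + X)) has moves -a-> m1
Reachable graph of Q (4 states):
  n0 = rec X. a.b.a.(X + X) has moves -a-> n1
  n1 = b.a.((rec X. a.b.a.(X + X)) + (rec X. a.b.a.(X + X))) has moves -b-> n2
  n2 = a.((rec X. a.b.a.(X + X)) + (rec X. a.b.a.(X + X))) has moves -a-> n3
  n3 = (rec X. a.b.a.(X + X)) + (rec X. a.b.a.(X + X)) has moves -a-> n1
Partition-refinement fixed point:
  B0 = {m0, m3, n0, n3}
  B1 = {m1, n1}
  B2 = {m2, n2}
m0 ∈ B0, n0 ∈ B0 → same block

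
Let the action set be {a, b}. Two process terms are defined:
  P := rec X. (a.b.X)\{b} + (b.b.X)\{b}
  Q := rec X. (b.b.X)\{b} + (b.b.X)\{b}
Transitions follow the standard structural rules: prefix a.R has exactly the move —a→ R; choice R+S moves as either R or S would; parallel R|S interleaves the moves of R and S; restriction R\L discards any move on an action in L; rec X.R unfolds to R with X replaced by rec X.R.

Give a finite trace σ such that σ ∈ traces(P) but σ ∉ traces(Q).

Reachable graph of P (2 states):
  p0 = rec X. (a.b.X)\{b} + (b.b.X)\{b} :: —a→ p1
  p1 = (b.(rec X. (a.b.X)\{b} + (b.b.X)\{b}))\{b} :: deadlocked
Reachable graph of Q (1 states):
  q0 = rec X. (b.b.X)\{b} + (b.b.X)\{b} :: deadlocked
Trace ⟨a⟩ through P, begin at {p0}:
  [1] a ⇒ {p1}
  P completes σ.
Trace ⟨a⟩ through Q, begin at {q0}:
  [1] a ⇒ ∅ (Q stuck)

a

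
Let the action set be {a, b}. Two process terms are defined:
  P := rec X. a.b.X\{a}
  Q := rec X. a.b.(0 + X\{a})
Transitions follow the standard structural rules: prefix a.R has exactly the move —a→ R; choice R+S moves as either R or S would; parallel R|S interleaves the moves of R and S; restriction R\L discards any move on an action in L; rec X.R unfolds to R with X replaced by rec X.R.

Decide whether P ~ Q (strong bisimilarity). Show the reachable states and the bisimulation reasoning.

LTS(P): 3 reachable states
  s0 = rec X. a.b.X\{a} | -a-> s1
  s1 = b.(rec X. a.b.X\{a})\{a} | -b-> s2
  s2 = (rec X. a.b.X\{a})\{a} | deadlocked
LTS(Q): 3 reachable states
  t0 = rec X. a.b.(0 + X\{a}) | -a-> t1
  t1 = b.(0 + (rec X. a.b.(0 + X\{a}))\{a}) | -b-> t2
  t2 = 0 + (rec X. a.b.(0 + X\{a}))\{a} | deadlocked
Bisimilarity quotient blocks:
  B0 = {s0, t0}
  B1 = {s1, t1}
  B2 = {s2, t2}
s0 ∈ B0, t0 ∈ B0 → same block

bisimilar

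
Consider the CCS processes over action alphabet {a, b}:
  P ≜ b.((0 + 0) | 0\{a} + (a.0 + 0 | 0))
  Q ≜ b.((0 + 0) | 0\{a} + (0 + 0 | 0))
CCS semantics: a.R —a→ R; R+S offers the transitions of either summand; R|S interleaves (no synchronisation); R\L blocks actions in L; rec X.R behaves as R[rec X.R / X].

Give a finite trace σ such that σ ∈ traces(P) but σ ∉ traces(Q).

ba

Reachable graph of P (3 states):
  u0 = b.((0 + 0) | 0\{a} + (a.0 + 0 | 0)) :: —b→ u1
  u1 = (0 + 0) | 0\{a} + (a.0 + 0 | 0) :: —a→ u2
  u2 = 0 :: ∅
Reachable graph of Q (2 states):
  v0 = b.((0 + 0) | 0\{a} + (0 + 0 | 0)) :: —b→ v1
  v1 = (0 + 0) | 0\{a} + (0 + 0 | 0) :: ∅
Trace ⟨ba⟩ through P, begin at {u0}:
  step 1 (b): {u1}
  step 2 (a): {u2}
  P completes σ.
Trace ⟨ba⟩ through Q, begin at {v0}:
  step 1 (b): {v1}
  step 2 (a): no successor for Q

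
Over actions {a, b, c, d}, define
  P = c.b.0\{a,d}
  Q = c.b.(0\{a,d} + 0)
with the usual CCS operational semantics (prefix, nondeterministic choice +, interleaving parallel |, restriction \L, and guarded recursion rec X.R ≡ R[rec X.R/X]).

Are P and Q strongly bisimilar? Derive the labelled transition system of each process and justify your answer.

LTS(P): 3 reachable states
  m0 = c.b.0\{a,d} :: =c=> m1
  m1 = b.0\{a,d} :: =b=> m2
  m2 = 0\{a,d} :: stopped
LTS(Q): 3 reachable states
  n0 = c.b.(0\{a,d} + 0) :: =c=> n1
  n1 = b.(0\{a,d} + 0) :: =b=> n2
  n2 = 0\{a,d} + 0 :: stopped
Coarsest stable partition (strong bisimilarity classes):
  B0 = {m0, n0}
  B1 = {m1, n1}
  B2 = {m2, n2}
m0 ∈ B0, n0 ∈ B0 → same block

bisimilar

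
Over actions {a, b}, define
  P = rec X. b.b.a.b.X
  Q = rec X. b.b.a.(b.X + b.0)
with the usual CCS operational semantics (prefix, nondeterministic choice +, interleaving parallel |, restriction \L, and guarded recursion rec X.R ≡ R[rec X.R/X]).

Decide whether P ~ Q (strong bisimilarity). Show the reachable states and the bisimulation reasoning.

P's transition system — 4 states:
  u0 = rec X. b.b.a.b.X | =b=> u1
  u1 = b.a.b.(rec X. b.b.a.b.X) | =b=> u2
  u2 = a.b.(rec X. b.b.a.b.X) | =a=> u3
  u3 = b.(rec X. b.b.a.b.X) | =b=> u0
Q's transition system — 5 states:
  v0 = rec X. b.b.a.(b.X + b.0) | =b=> v1
  v1 = b.a.(b.(rec X. b.b.a.(b.X + b.0)) + b.0) | =b=> v2
  v2 = a.(b.(rec X. b.b.a.(b.X + b.0)) + b.0) | =a=> v3
  v3 = b.(rec X. b.b.a.(b.X + b.0)) + b.0 | =b=> v0, =b=> v4
  v4 = 0 | ∅
Partition-refinement fixed point:
  B0 = {u0}
  B1 = {u1}
  B2 = {u2}
  B3 = {u3}
  B4 = {v0}
  B5 = {v1}
  B6 = {v2}
  B7 = {v3}
  B8 = {v4}
u0 ∈ B0, v0 ∈ B4 → different blocks

NO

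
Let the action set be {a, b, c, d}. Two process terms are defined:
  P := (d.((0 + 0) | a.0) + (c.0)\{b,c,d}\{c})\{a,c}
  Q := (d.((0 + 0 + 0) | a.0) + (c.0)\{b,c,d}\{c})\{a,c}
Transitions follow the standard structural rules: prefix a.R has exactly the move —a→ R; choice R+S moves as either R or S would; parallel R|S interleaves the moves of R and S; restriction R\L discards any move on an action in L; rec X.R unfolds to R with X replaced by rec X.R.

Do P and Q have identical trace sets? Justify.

traces(P) = traces(Q)

Reachable graph of P (2 states):
  m0 = (d.((0 + 0) | a.0) + (c.0)\{b,c,d}\{c})\{a,c} → ··d··> m1
  m1 = ((0 + 0) | a.0)\{a,c} → stopped
Reachable graph of Q (2 states):
  n0 = (d.((0 + 0 + 0) | a.0) + (c.0)\{b,c,d}\{c})\{a,c} → ··d··> n1
  n1 = ((0 + 0 + 0) | a.0)\{a,c} → stopped
Partition-refinement fixed point:
  B0 = {m0, n0}
  B1 = {m1, n1}
m0 ∈ B0, n0 ∈ B0 → same block
Bisimilar ⇒ trace-equivalent.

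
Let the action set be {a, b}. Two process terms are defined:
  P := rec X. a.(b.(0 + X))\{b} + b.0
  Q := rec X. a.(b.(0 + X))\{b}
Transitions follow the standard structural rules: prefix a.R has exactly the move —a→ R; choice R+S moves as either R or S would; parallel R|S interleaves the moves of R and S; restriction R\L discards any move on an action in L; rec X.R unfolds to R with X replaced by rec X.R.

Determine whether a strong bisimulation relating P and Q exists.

not bisimilar

Reachable graph of P (3 states):
  s0 = rec X. a.(b.(0 + X))\{b} + b.0 ⊢ --a--▸ s1, --b--▸ s2
  s1 = (b.(0 + (rec X. a.(b.(0 + X))\{b} + b.0)))\{b} ⊢ deadlocked
  s2 = 0 ⊢ deadlocked
Reachable graph of Q (2 states):
  t0 = rec X. a.(b.(0 + X))\{b} ⊢ --a--▸ t1
  t1 = (b.(0 + (rec X. a.(b.(0 + X))\{b})))\{b} ⊢ deadlocked
Coarsest stable partition (strong bisimilarity classes):
  B0 = {s0}
  B1 = {s1, s2, t1}
  B2 = {t0}
s0 ∈ B0, t0 ∈ B2 → different blocks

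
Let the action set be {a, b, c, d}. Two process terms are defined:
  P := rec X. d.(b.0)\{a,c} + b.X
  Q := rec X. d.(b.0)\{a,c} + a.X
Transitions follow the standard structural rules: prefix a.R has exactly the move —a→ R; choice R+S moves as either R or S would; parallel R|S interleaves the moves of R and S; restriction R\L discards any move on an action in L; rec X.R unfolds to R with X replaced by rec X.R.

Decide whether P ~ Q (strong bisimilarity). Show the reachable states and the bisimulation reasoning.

Reachable graph of P (3 states):
  m0 = rec X. d.(b.0)\{a,c} + b.X has moves --b--▸ m0, --d--▸ m1
  m1 = (b.0)\{a,c} has moves --b--▸ m2
  m2 = 0\{a,c} has moves deadlocked
Reachable graph of Q (3 states):
  n0 = rec X. d.(b.0)\{a,c} + a.X has moves --a--▸ n0, --d--▸ n1
  n1 = (b.0)\{a,c} has moves --b--▸ n2
  n2 = 0\{a,c} has moves deadlocked
Coarsest stable partition (strong bisimilarity classes):
  B0 = {m0}
  B1 = {m1, n1}
  B2 = {m2, n2}
  B3 = {n0}
m0 ∈ B0, n0 ∈ B3 → different blocks

not bisimilar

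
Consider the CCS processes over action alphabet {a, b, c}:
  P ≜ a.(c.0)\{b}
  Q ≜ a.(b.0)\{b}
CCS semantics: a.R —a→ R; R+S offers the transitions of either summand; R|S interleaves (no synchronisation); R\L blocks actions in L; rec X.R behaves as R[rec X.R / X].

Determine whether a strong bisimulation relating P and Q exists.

not bisimilar

P's transition system — 3 states:
  m0 = a.(c.0)\{b} :: --a--▸ m1
  m1 = (c.0)\{b} :: --c--▸ m2
  m2 = 0\{b} :: deadlocked
Q's transition system — 2 states:
  n0 = a.(b.0)\{b} :: --a--▸ n1
  n1 = (b.0)\{b} :: deadlocked
Bisimilarity quotient blocks:
  B0 = {m0}
  B1 = {m1}
  B2 = {m2, n1}
  B3 = {n0}
m0 ∈ B0, n0 ∈ B3 → different blocks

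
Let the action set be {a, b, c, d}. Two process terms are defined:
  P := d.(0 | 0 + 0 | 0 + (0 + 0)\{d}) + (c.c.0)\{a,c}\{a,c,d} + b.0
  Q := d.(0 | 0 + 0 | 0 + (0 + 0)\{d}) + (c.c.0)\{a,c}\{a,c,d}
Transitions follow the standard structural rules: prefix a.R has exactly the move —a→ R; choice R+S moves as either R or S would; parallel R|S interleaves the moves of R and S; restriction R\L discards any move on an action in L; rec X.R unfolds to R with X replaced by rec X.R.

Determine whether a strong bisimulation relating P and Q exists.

Reachable graph of P (3 states):
  p0 = d.(0 | 0 + 0 | 0 + (0 + 0)\{d}) + (c.c.0)\{a,c}\{a,c,d} + b.0 :: =b=> p1, =d=> p2
  p1 = 0 :: (no moves)
  p2 = 0 | 0 + 0 | 0 + (0 + 0)\{d} :: (no moves)
Reachable graph of Q (2 states):
  q0 = d.(0 | 0 + 0 | 0 + (0 + 0)\{d}) + (c.c.0)\{a,c}\{a,c,d} :: =d=> q1
  q1 = 0 | 0 + 0 | 0 + (0 + 0)\{d} :: (no moves)
Bisimilarity quotient blocks:
  B0 = {p0}
  B1 = {p1, p2, q1}
  B2 = {q0}
p0 ∈ B0, q0 ∈ B2 → different blocks

P ≁ Q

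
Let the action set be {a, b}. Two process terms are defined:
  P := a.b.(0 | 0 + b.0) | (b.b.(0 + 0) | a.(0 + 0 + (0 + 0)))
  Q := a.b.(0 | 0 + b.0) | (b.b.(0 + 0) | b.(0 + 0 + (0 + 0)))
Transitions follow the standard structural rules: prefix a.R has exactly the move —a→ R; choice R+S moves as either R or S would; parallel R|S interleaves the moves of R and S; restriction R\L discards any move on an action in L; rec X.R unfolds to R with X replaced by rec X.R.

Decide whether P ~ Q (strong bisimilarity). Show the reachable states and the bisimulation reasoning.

P's transition system — 24 states:
  p0 = a.b.(0 | 0 + b.0) | (b.b.(0 + 0) | a.(0 + 0 + (0 + 0))) | --a--▸ p1, --a--▸ p2, --b--▸ p3
  p1 = a.b.(0 | 0 + b.0) | (b.b.(0 + 0) | (0 + 0 + (0 + 0))) | --a--▸ p4, --b--▸ p5
  p2 = b.(0 | 0 + b.0) | (b.b.(0 + 0) | a.(0 + 0 + (0 + 0))) | --a--▸ p4, --b--▸ p6, --b--▸ p7
  p3 = a.b.(0 | 0 + b.0) | (b.(0 + 0) | a.(0 + 0 + (0 + 0))) | --a--▸ p5, --a--▸ p7, --b--▸ p8
  p4 = b.(0 | 0 + b.0) | (b.b.(0 + 0) | (0 + 0 + (0 + 0))) | --b--▸ p10, --b--▸ p9
  p5 = a.b.(0 | 0 + b.0) | (b.(0 + 0) | (0 + 0 + (0 + 0))) | --a--▸ p10, --b--▸ p11
  p6 = (0 | 0 + b.0) | (b.b.(0 + 0) | a.(0 + 0 + (0 + 0))) | --a--▸ p9, --b--▸ p12, --b--▸ p13
  p7 = b.(0 | 0 + b.0) | (b.(0 + 0) | a.(0 + 0 + (0 + 0))) | --a--▸ p10, --b--▸ p12, --b--▸ p14
  p8 = a.b.(0 | 0 + b.0) | ((0 + 0) | a.(0 + 0 + (0 + 0))) | --a--▸ p11, --a--▸ p14
  p9 = (0 | 0 + b.0) | (b.b.(0 + 0) | (0 + 0 + (0 + 0))) | --b--▸ p15, --b--▸ p16
  p10 = b.(0 | 0 + b.0) | (b.(0 + 0) | (0 + 0 + (0 + 0))) | --b--▸ p15, --b--▸ p17
  p11 = a.b.(0 | 0 + b.0) | ((0 + 0) | (0 + 0 + (0 + 0))) | --a--▸ p17
  p12 = (0 | 0 + b.0) | (b.(0 + 0) | a.(0 + 0 + (0 + 0))) | --a--▸ p15, --b--▸ p18, --b--▸ p19
  p13 = 0 | (b.b.(0 + 0) | a.(0 + 0 + (0 + 0))) | --a--▸ p16, --b--▸ p19
  p14 = b.(0 | 0 + b.0) | ((0 + 0) | a.(0 + 0 + (0 + 0))) | --a--▸ p17, --b--▸ p18
  p15 = (0 | 0 + b.0) | (b.(0 + 0) | (0 + 0 + (0 + 0))) | --b--▸ p20, --b--▸ p21
  p16 = 0 | (b.b.(0 + 0) | (0 + 0 + (0 + 0))) | --b--▸ p21
  p17 = b.(0 | 0 + b.0) | ((0 + 0) | (0 + 0 + (0 + 0))) | --b--▸ p20
  p18 = (0 | 0 + b.0) | ((0 + 0) | a.(0 + 0 + (0 + 0))) | --a--▸ p20, --b--▸ p22
  p19 = 0 | (b.(0 + 0) | a.(0 + 0 + (0 + 0))) | --a--▸ p21, --b--▸ p22
  p20 = (0 | 0 + b.0) | ((0 + 0) | (0 + 0 + (0 + 0))) | --b--▸ p23
  p21 = 0 | (b.(0 + 0) | (0 + 0 + (0 + 0))) | --b--▸ p23
  p22 = 0 | ((0 + 0) | a.(0 + 0 + (0 + 0))) | --a--▸ p23
  p23 = 0 | ((0 + 0) | (0 + 0 + (0 + 0))) | stopped
Q's transition system — 24 states:
  q0 = a.b.(0 | 0 + b.0) | (b.b.(0 + 0) | b.(0 + 0 + (0 + 0))) | --a--▸ q1, --b--▸ q2, --b--▸ q3
  q1 = b.(0 | 0 + b.0) | (b.b.(0 + 0) | b.(0 + 0 + (0 + 0))) | --b--▸ q4, --b--▸ q5, --b--▸ q6
  q2 = a.b.(0 | 0 + b.0) | (b.(0 + 0) | b.(0 + 0 + (0 + 0))) | --a--▸ q5, --b--▸ q7, --b--▸ q8
  q3 = a.b.(0 | 0 + b.0) | (b.b.(0 + 0) | (0 + 0 + (0 + 0))) | --a--▸ q6, --b--▸ q8
  q4 = (0 | 0 + b.0) | (b.b.(0 + 0) | b.(0 + 0 + (0 + 0))) | --b--▸ q10, --b--▸ q11, --b--▸ q9
  q5 = b.(0 | 0 + b.0) | (b.(0 + 0) | b.(0 + 0 + (0 + 0))) | --b--▸ q12, --b--▸ q13, --b--▸ q9
  q6 = b.(0 | 0 + b.0) | (b.b.(0 + 0) | (0 + 0 + (0 + 0))) | --b--▸ q10, --b--▸ q13
  q7 = a.b.(0 | 0 + b.0) | ((0 + 0) | b.(0 + 0 + (0 + 0))) | --a--▸ q12, --b--▸ q14
  q8 = a.b.(0 | 0 + b.0) | (b.(0 + 0) | (0 + 0 + (0 + 0))) | --a--▸ q13, --b--▸ q14
  q9 = (0 | 0 + b.0) | (b.(0 + 0) | b.(0 + 0 + (0 + 0))) | --b--▸ q15, --b--▸ q16, --b--▸ q17
  q10 = (0 | 0 + b.0) | (b.b.(0 + 0) | (0 + 0 + (0 + 0))) | --b--▸ q16, --b--▸ q18
  q11 = 0 | (b.b.(0 + 0) | b.(0 + 0 + (0 + 0))) | --b--▸ q17, --b--▸ q18
  q12 = b.(0 | 0 + b.0) | ((0 + 0) | b.(0 + 0 + (0 + 0))) | --b--▸ q15, --b--▸ q19
  q13 = b.(0 | 0 + b.0) | (b.(0 + 0) | (0 + 0 + (0 + 0))) | --b--▸ q16, --b--▸ q19
  q14 = a.b.(0 | 0 + b.0) | ((0 + 0) | (0 + 0 + (0 + 0))) | --a--▸ q19
  q15 = (0 | 0 + b.0) | ((0 + 0) | b.(0 + 0 + (0 + 0))) | --b--▸ q20, --b--▸ q21
  q16 = (0 | 0 + b.0) | (b.(0 + 0) | (0 + 0 + (0 + 0))) | --b--▸ q20, --b--▸ q22
  q17 = 0 | (b.(0 + 0) | b.(0 + 0 + (0 + 0))) | --b--▸ q21, --b--▸ q22
  q18 = 0 | (b.b.(0 + 0) | (0 + 0 + (0 + 0))) | --b--▸ q22
  q19 = b.(0 | 0 + b.0) | ((0 + 0) | (0 + 0 + (0 + 0))) | --b--▸ q20
  q20 = (0 | 0 + b.0) | ((0 + 0) | (0 + 0 + (0 + 0))) | --b--▸ q23
  q21 = 0 | ((0 + 0) | b.(0 + 0 + (0 + 0))) | --b--▸ q23
  q22 = 0 | (b.(0 + 0) | (0 + 0 + (0 + 0))) | --b--▸ q23
  q23 = 0 | ((0 + 0) | (0 + 0 + (0 + 0))) | stopped
Partition-refinement fixed point:
  B0 = {p0}
  B1 = {p1, q2, q3}
  B2 = {p5, q7, q8}
  B3 = {p10, p9, q10, q11, q12, q13, q9}
  B4 = {p15, p16, p17, q15, q16, q17, q18, q19}
  B5 = {p20, p21, q20, q21, q22}
  B6 = {p23, q23}
  B7 = {p11, q14}
  B8 = {p4, q4, q5, q6}
  B9 = {p3}
  B10 = {p8}
  B11 = {p12, p13, p14}
  B12 = {p18, p19}
  B13 = {p22}
  B14 = {p6, p7}
  B15 = {p2}
  B16 = {q0}
  B17 = {q1}
p0 ∈ B0, q0 ∈ B16 → different blocks

P ≁ Q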